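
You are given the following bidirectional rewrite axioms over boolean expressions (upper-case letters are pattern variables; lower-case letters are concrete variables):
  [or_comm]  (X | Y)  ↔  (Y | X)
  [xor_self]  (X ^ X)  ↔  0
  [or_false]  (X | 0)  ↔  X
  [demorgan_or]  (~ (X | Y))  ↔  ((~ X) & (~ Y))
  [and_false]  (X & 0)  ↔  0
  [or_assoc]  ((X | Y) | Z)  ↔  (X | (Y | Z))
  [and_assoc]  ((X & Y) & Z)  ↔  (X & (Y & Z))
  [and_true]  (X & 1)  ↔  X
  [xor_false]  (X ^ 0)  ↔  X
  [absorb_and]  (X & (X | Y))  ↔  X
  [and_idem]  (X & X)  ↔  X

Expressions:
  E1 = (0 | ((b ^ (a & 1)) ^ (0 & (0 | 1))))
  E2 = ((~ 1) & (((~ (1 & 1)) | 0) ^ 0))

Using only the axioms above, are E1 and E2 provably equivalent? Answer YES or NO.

The axioms are sound identities: if E1 ↔* E2 then E1 and E2 evaluate identically under any assignment.
Under a=0, b=1: E1 evaluates to 1, E2 to 0. Distinct ⇒ no rewrite sequence connects them.

NO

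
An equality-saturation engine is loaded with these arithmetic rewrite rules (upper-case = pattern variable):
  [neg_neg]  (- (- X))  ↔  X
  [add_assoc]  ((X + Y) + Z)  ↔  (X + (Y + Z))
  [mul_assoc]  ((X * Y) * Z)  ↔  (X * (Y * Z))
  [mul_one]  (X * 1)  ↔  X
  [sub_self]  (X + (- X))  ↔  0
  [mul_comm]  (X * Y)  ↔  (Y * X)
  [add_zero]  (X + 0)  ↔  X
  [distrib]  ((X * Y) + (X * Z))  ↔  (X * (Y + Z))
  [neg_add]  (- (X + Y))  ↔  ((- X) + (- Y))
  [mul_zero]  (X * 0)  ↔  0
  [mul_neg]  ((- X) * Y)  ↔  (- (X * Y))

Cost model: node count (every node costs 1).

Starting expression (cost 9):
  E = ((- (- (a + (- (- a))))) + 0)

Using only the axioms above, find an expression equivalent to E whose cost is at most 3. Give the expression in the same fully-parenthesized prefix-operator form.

(a + a)   [cost 3]

1. [neg_neg →] (- (- a))  →  a;  E = ((- (- (a + a))) + 0)
2. [add_zero →] ((- (- (a + a))) + 0)  →  (- (- (a + a)))
3. [neg_neg →] (- (- (a + a)))  →  (a + a);  cost 3 ≤ 3, done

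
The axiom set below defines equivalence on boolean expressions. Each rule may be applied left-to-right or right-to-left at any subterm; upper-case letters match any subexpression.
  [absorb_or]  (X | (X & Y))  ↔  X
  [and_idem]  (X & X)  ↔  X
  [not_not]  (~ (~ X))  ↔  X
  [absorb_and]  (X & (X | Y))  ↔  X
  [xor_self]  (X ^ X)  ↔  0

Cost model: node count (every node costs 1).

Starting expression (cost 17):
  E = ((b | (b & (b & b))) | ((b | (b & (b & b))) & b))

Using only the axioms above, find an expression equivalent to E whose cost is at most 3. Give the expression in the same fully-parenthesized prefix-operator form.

(b | b)   [cost 3]

(1) ((b | (b & (b & b))) | ((b | (b & (b & b))) & b))  =[absorb_or →]=  (b | (b & (b & b)))
(2) (b & b)  =[and_idem →]=  b    ⊢ (b | (b & b))
(3) (b & b)  =[and_idem →]=  b    ⊢ cost 3, within 3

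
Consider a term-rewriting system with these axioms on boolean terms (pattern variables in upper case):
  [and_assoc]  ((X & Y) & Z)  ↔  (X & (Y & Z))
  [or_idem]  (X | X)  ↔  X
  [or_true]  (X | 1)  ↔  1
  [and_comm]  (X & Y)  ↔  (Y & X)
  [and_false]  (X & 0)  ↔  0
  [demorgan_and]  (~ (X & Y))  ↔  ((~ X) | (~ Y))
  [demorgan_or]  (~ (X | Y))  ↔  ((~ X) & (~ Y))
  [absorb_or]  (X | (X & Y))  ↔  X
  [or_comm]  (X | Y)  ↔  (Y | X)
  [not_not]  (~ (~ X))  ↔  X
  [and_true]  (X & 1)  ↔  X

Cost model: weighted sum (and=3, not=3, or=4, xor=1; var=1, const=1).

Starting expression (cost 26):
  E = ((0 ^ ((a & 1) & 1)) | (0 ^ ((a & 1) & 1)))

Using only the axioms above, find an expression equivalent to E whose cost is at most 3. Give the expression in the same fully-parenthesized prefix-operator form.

step 1: or_idem (→) rewrites ((0 ^ ((a & 1) & 1)) | (0 ^ ((a & 1) & 1))) into (0 ^ ((a & 1) & 1))
step 2: and_true (→) rewrites ((a & 1) & 1) into (a & 1), now (0 ^ (a & 1))
step 3: and_true (→) rewrites (a & 1) into a, reaching cost 3 (bound 3)

(0 ^ a)   [cost 3]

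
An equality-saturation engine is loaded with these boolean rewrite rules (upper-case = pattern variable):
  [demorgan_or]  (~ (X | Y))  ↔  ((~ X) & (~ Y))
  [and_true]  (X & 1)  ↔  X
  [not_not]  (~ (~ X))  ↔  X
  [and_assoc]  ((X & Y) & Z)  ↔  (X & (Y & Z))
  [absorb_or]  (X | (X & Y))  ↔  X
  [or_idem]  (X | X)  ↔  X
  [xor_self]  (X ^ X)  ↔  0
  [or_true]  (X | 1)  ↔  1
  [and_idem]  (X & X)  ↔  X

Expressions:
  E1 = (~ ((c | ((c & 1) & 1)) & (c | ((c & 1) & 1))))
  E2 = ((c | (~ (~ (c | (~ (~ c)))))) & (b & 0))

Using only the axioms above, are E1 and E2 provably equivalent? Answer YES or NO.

NO

The axioms are sound identities: if E1 ↔* E2 then E1 and E2 evaluate identically under any assignment.
Under b=0, c=0: E1 evaluates to 1, E2 to 0. Distinct ⇒ no rewrite sequence connects them.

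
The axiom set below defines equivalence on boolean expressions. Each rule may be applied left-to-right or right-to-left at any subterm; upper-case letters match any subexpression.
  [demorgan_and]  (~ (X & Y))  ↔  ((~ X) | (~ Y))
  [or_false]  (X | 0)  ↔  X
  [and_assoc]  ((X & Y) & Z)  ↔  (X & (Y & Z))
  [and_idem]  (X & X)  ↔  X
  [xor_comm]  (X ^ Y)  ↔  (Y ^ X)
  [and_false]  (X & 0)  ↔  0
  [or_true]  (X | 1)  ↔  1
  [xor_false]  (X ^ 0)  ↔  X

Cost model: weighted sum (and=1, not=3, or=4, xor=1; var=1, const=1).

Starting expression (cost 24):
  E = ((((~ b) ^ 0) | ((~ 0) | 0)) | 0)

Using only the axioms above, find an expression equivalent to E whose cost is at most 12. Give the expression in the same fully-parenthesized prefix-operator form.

step 1: or_false (→) rewrites ((((~ b) ^ 0) | ((~ 0) | 0)) | 0) into (((~ b) ^ 0) | ((~ 0) | 0))
step 2: or_false (→) rewrites ((~ 0) | 0) into (~ 0), now (((~ b) ^ 0) | (~ 0))
step 3: xor_false (→) rewrites ((~ b) ^ 0) into (~ b), reaching cost 12 (bound 12)

((~ b) | (~ 0))   [cost 12]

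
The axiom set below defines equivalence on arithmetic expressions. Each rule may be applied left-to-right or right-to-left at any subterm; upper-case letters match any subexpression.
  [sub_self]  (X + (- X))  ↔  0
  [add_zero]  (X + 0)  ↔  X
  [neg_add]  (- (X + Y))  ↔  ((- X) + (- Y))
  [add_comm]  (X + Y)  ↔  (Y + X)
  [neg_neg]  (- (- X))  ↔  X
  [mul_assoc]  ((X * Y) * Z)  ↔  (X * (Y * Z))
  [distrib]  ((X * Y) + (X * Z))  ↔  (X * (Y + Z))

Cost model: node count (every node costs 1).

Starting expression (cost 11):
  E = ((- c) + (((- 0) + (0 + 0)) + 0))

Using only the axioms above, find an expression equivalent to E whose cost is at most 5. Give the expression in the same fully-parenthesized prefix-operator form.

((- 0) + (- c))   [cost 5]

(1) (((- 0) + (0 + 0)) + 0)  =[add_zero →]=  ((- 0) + (0 + 0))    ⊢ ((- c) + ((- 0) + (0 + 0)))
(2) ((- c) + ((- 0) + (0 + 0)))  =[add_comm →]=  (((- 0) + (0 + 0)) + (- c))
(3) (0 + 0)  =[add_zero →]=  0    ⊢ (((- 0) + 0) + (- c))
(4) ((- 0) + 0)  =[add_zero →]=  (- 0)    ⊢ cost 5, within 5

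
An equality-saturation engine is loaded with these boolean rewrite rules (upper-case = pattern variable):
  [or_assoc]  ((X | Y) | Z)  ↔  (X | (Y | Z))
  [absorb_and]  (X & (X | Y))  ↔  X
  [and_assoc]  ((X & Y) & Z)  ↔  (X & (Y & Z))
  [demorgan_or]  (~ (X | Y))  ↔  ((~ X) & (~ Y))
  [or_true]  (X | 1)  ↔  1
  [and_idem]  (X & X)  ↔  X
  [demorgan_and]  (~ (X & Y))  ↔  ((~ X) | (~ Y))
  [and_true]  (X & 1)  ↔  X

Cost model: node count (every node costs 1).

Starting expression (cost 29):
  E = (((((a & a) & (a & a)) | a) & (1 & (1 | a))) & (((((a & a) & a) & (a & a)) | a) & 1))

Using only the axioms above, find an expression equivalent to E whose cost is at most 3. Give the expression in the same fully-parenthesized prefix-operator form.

1. [and_idem →] (a & a)  →  a;  E = (((((a & a) & (a & a)) | a) & (1 & (1 | a))) & ((((a & a) & (a & a)) | a) & 1))
2. [absorb_and →] (1 & (1 | a))  →  1;  E = (((((a & a) & (a & a)) | a) & 1) & ((((a & a) & (a & a)) | a) & 1))
3. [and_idem →] (((((a & a) & (a & a)) | a) & 1) & ((((a & a) & (a & a)) | a) & 1))  →  ((((a & a) & (a & a)) | a) & 1)
4. [and_idem →] ((a & a) & (a & a))  →  (a & a);  E = (((a & a) | a) & 1)
5. [and_idem →] (a & a)  →  a;  E = ((a | a) & 1)
6. [and_true →] ((a | a) & 1)  →  (a | a);  cost 3 ≤ 3, done

(a | a)   [cost 3]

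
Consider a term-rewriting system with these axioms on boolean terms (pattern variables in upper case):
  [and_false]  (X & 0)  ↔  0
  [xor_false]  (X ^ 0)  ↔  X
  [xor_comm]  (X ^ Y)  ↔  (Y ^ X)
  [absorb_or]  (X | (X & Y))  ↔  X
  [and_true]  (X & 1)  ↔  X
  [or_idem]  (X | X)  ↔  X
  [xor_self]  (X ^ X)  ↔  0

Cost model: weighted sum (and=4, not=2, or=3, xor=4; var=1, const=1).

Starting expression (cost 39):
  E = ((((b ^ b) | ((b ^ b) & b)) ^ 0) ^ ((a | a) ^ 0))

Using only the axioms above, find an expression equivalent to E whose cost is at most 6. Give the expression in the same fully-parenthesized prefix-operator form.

1. [absorb_or →] ((b ^ b) | ((b ^ b) & b))  →  (b ^ b);  E = (((b ^ b) ^ 0) ^ ((a | a) ^ 0))
2. [xor_false →] ((b ^ b) ^ 0)  →  (b ^ b);  E = ((b ^ b) ^ ((a | a) ^ 0))
3. [xor_self →] (b ^ b)  →  0;  E = (0 ^ ((a | a) ^ 0))
4. [xor_comm →] (0 ^ ((a | a) ^ 0))  →  (((a | a) ^ 0) ^ 0)
5. [xor_false →] (((a | a) ^ 0) ^ 0)  →  ((a | a) ^ 0)
6. [or_idem →] (a | a)  →  a;  cost 6 ≤ 6, done

(a ^ 0)   [cost 6]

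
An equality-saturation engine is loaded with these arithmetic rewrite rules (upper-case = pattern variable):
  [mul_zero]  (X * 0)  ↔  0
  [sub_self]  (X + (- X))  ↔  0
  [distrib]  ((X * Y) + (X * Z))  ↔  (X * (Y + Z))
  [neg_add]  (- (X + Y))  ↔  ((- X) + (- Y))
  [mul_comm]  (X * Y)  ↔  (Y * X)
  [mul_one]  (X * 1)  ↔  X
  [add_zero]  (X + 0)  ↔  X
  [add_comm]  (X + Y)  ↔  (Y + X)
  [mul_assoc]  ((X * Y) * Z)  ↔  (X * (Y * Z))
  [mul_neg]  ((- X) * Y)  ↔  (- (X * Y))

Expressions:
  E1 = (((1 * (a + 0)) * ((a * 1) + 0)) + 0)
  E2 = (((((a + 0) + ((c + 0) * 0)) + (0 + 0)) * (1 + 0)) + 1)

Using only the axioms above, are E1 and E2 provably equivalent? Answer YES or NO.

All listed rules preserve value, hence provable equivalence implies equal values everywhere; look for a separating assignment.
a=0, c=0 gives E1 ↦ 0, E2 ↦ 1; values differ ⇒ not provably equivalent.

NO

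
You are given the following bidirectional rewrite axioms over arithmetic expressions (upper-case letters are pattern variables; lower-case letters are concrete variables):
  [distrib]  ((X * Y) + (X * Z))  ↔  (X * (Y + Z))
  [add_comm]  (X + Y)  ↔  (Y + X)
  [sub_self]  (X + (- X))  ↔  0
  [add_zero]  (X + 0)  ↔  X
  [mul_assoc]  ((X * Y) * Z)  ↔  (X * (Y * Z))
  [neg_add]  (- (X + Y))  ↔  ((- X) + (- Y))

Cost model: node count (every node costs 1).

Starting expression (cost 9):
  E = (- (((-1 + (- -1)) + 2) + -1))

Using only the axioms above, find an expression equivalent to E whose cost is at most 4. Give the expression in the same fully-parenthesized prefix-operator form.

step 1: sub_self (→) rewrites (-1 + (- -1)) into 0, now (- ((0 + 2) + -1))
step 2: add_comm (→) rewrites (0 + 2) into (2 + 0), now (- ((2 + 0) + -1))
step 3: add_zero (→) rewrites (2 + 0) into 2, reaching cost 4 (bound 4)

(- (2 + -1))   [cost 4]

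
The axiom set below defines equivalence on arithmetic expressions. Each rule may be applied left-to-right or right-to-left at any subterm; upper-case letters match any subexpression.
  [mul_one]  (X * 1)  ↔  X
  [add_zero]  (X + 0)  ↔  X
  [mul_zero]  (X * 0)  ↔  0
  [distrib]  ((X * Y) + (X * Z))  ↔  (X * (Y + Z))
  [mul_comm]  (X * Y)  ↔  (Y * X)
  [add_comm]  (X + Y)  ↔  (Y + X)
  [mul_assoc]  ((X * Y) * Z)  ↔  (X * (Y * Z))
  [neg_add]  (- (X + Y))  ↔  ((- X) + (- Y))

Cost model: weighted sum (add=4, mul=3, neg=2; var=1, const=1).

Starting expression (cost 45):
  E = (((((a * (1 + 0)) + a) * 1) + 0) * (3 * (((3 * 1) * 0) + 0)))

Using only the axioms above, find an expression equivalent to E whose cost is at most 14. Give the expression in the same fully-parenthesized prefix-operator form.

(1) (((a * (1 + 0)) + a) * 1)  =[mul_one →]=  ((a * (1 + 0)) + a)    ⊢ ((((a * (1 + 0)) + a) + 0) * (3 * (((3 * 1) * 0) + 0)))
(2) (((3 * 1) * 0) + 0)  =[add_zero →]=  ((3 * 1) * 0)    ⊢ ((((a * (1 + 0)) + a) + 0) * (3 * ((3 * 1) * 0)))
(3) (1 + 0)  =[add_zero →]=  1    ⊢ ((((a * 1) + a) + 0) * (3 * ((3 * 1) * 0)))
(4) (3 * 1)  =[mul_one →]=  3    ⊢ ((((a * 1) + a) + 0) * (3 * (3 * 0)))
(5) (3 * 0)  =[mul_zero →]=  0    ⊢ ((((a * 1) + a) + 0) * (3 * 0))
(6) (a * 1)  =[mul_one →]=  a    ⊢ (((a + a) + 0) * (3 * 0))
(7) ((a + a) + 0)  =[add_zero →]=  (a + a)    ⊢ cost 14, within 14

((a + a) * (3 * 0))   [cost 14]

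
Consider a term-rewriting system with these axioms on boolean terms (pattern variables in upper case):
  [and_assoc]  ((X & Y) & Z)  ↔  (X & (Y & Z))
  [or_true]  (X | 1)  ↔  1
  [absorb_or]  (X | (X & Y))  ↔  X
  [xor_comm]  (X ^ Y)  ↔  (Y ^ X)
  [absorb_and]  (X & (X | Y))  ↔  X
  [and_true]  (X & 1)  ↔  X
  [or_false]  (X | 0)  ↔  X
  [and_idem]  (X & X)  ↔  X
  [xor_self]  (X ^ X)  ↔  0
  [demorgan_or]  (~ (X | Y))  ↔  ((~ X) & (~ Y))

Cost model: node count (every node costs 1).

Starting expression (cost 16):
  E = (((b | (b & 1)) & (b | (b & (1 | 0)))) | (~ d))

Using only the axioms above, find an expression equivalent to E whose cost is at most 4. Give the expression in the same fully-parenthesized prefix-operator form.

(b | (~ d))   [cost 4]

(1) (1 | 0)  =[or_false →]=  1    ⊢ (((b | (b & 1)) & (b | (b & 1))) | (~ d))
(2) ((b | (b & 1)) & (b | (b & 1)))  =[and_idem →]=  (b | (b & 1))    ⊢ ((b | (b & 1)) | (~ d))
(3) (b | (b & 1))  =[absorb_or →]=  b    ⊢ cost 4, within 4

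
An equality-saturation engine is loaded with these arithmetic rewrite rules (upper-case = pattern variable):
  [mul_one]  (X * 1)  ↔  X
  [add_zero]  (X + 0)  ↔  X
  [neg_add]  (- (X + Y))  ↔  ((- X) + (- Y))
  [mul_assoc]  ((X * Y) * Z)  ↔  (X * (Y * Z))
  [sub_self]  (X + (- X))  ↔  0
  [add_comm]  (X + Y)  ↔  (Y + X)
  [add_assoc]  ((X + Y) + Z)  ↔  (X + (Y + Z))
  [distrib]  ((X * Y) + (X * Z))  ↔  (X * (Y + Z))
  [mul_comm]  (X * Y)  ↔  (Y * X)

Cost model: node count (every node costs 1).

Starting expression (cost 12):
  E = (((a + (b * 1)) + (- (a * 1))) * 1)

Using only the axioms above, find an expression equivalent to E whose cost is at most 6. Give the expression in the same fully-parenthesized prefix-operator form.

((a + b) + (- a))   [cost 6]

step 1: mul_one (→) rewrites (b * 1) into b, now (((a + b) + (- (a * 1))) * 1)
step 2: mul_one (→) rewrites (a * 1) into a, now (((a + b) + (- a)) * 1)
step 3: mul_one (→) rewrites (((a + b) + (- a)) * 1) into ((a + b) + (- a)), reaching cost 6 (bound 6)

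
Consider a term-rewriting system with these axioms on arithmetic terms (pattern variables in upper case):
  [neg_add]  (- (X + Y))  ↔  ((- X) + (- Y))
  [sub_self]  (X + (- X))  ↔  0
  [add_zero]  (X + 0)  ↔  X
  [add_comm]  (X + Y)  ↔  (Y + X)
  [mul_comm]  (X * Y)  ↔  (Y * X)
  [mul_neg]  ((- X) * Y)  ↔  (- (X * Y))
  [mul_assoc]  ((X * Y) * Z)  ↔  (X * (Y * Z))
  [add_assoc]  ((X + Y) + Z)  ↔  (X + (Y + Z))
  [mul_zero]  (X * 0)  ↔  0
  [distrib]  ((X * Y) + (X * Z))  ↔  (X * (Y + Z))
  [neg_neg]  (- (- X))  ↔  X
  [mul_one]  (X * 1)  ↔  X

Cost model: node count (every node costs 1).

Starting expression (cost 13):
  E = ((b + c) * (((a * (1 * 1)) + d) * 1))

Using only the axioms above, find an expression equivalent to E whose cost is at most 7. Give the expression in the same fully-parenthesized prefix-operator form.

((b + c) * (a + d))   [cost 7]

(1) (1 * 1)  =[mul_one →]=  1    ⊢ ((b + c) * (((a * 1) + d) * 1))
(2) (a * 1)  =[mul_one →]=  a    ⊢ ((b + c) * ((a + d) * 1))
(3) ((a + d) * 1)  =[mul_one →]=  (a + d)    ⊢ cost 7, within 7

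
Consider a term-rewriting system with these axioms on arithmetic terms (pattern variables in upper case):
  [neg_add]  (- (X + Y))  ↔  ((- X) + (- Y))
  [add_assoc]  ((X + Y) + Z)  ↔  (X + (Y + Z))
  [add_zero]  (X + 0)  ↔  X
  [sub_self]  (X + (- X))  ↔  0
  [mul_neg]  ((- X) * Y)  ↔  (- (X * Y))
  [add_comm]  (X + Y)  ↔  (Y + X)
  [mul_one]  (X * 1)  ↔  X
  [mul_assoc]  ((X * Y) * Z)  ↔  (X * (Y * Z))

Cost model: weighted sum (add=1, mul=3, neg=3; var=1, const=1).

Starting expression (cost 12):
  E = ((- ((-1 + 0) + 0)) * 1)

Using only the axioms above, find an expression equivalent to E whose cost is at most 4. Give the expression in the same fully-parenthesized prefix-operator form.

1. [add_zero →] (-1 + 0)  →  -1;  E = ((- (-1 + 0)) * 1)
2. [mul_one →] ((- (-1 + 0)) * 1)  →  (- (-1 + 0))
3. [add_zero →] (-1 + 0)  →  -1;  cost 4 ≤ 4, done

(- -1)   [cost 4]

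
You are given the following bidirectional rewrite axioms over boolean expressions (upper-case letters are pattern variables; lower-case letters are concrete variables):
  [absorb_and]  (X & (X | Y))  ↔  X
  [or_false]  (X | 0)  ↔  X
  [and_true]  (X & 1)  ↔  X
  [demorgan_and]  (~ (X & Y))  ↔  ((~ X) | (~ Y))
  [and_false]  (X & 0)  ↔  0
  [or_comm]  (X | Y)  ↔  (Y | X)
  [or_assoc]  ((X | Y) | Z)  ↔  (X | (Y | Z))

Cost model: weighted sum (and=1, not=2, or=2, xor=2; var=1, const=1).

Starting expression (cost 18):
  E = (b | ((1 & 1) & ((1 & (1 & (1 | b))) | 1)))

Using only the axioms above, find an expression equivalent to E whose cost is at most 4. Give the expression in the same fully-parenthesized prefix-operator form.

(b | 1)   [cost 4]

(1) (1 & (1 | b))  =[absorb_and →]=  1    ⊢ (b | ((1 & 1) & ((1 & 1) | 1)))
(2) ((1 & 1) & ((1 & 1) | 1))  =[absorb_and →]=  (1 & 1)    ⊢ (b | (1 & 1))
(3) (1 & 1)  =[and_true →]=  1    ⊢ cost 4, within 4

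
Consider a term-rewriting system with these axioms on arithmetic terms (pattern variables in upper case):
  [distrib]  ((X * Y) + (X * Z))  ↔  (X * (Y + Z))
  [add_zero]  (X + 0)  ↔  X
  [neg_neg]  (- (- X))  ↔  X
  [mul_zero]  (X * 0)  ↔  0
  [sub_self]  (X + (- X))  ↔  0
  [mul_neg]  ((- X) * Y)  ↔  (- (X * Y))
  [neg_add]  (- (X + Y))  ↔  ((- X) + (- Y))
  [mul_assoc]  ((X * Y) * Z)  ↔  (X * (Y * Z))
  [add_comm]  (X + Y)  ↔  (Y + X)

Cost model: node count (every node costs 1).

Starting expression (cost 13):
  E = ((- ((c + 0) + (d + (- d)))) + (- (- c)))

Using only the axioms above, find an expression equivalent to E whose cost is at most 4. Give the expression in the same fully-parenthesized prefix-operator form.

((- c) + c)   [cost 4]

step 1: sub_self (→) rewrites (d + (- d)) into 0, now ((- ((c + 0) + 0)) + (- (- c)))
step 2: add_zero (→) rewrites (c + 0) into c, now ((- (c + 0)) + (- (- c)))
step 3: add_zero (→) rewrites (c + 0) into c, now ((- c) + (- (- c)))
step 4: neg_neg (→) rewrites (- (- c)) into c, reaching cost 4 (bound 4)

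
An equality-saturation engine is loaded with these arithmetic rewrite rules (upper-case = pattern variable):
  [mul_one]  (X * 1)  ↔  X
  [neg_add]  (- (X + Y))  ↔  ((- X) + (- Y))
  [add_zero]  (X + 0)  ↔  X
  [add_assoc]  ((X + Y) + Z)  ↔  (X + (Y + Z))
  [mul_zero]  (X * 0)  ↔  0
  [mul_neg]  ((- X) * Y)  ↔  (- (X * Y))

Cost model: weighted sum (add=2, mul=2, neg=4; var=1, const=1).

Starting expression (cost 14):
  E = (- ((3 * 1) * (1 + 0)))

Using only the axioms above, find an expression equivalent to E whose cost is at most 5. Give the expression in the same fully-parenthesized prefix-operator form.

(1) (3 * 1)  =[mul_one →]=  3    ⊢ (- (3 * (1 + 0)))
(2) (1 + 0)  =[add_zero →]=  1    ⊢ (- (3 * 1))
(3) (3 * 1)  =[mul_one →]=  3    ⊢ cost 5, within 5

(- 3)   [cost 5]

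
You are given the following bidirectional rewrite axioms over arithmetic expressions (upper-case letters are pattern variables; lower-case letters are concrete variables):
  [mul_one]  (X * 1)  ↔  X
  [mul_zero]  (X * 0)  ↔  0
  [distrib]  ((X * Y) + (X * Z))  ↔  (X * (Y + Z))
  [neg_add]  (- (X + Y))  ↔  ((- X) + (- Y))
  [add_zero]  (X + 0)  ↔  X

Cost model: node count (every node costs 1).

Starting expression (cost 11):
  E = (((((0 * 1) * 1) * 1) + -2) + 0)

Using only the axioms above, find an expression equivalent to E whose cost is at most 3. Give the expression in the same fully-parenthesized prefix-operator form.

step 1: mul_one (→) rewrites (0 * 1) into 0, now ((((0 * 1) * 1) + -2) + 0)
step 2: mul_one (→) rewrites ((0 * 1) * 1) into (0 * 1), now (((0 * 1) + -2) + 0)
step 3: add_zero (→) rewrites (((0 * 1) + -2) + 0) into ((0 * 1) + -2)
step 4: mul_one (→) rewrites (0 * 1) into 0, reaching cost 3 (bound 3)

(0 + -2)   [cost 3]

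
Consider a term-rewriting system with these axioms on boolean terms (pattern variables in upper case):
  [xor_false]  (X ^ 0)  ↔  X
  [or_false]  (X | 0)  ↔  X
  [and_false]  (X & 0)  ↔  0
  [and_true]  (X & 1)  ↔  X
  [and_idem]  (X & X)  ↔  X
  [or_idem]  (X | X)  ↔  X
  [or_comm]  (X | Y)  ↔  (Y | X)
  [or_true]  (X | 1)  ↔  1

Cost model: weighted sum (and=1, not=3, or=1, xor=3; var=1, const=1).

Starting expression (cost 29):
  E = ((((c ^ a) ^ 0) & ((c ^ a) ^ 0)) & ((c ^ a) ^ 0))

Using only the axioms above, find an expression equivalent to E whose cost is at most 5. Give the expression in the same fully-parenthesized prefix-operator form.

(1) (((c ^ a) ^ 0) & ((c ^ a) ^ 0))  =[and_idem →]=  ((c ^ a) ^ 0)    ⊢ (((c ^ a) ^ 0) & ((c ^ a) ^ 0))
(2) (((c ^ a) ^ 0) & ((c ^ a) ^ 0))  =[and_idem →]=  ((c ^ a) ^ 0)
(3) ((c ^ a) ^ 0)  =[xor_false →]=  (c ^ a)    ⊢ cost 5, within 5

(c ^ a)   [cost 5]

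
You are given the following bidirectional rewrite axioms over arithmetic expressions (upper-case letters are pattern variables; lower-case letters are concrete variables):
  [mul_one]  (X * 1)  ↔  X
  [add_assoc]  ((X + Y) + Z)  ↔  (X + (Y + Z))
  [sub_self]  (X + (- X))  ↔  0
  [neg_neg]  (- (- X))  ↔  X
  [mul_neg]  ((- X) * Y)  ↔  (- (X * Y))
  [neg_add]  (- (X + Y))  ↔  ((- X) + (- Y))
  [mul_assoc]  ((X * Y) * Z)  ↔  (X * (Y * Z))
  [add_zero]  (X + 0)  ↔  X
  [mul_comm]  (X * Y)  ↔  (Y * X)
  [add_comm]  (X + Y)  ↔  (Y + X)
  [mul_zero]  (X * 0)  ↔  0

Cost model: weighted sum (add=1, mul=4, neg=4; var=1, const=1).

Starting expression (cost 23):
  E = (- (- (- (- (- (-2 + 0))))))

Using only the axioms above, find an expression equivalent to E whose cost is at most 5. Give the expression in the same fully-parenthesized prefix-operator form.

(- -2)   [cost 5]

(1) (- (- (- (- (-2 + 0)))))  =[neg_neg →]=  (- (- (-2 + 0)))    ⊢ (- (- (- (-2 + 0))))
(2) (- (- (- (-2 + 0))))  =[neg_neg →]=  (- (-2 + 0))
(3) (-2 + 0)  =[add_zero →]=  -2    ⊢ cost 5, within 5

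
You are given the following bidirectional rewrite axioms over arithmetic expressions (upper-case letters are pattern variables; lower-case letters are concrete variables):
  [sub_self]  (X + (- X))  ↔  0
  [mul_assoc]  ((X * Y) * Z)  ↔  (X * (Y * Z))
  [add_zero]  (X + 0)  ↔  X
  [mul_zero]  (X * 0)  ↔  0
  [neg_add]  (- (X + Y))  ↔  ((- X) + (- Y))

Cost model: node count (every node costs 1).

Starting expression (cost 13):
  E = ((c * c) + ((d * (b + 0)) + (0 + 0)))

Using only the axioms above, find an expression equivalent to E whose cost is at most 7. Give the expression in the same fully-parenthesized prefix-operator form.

1. [add_zero →] (0 + 0)  →  0;  E = ((c * c) + ((d * (b + 0)) + 0))
2. [add_zero →] ((d * (b + 0)) + 0)  →  (d * (b + 0));  E = ((c * c) + (d * (b + 0)))
3. [add_zero →] (b + 0)  →  b;  cost 7 ≤ 7, done

((c * c) + (d * b))   [cost 7]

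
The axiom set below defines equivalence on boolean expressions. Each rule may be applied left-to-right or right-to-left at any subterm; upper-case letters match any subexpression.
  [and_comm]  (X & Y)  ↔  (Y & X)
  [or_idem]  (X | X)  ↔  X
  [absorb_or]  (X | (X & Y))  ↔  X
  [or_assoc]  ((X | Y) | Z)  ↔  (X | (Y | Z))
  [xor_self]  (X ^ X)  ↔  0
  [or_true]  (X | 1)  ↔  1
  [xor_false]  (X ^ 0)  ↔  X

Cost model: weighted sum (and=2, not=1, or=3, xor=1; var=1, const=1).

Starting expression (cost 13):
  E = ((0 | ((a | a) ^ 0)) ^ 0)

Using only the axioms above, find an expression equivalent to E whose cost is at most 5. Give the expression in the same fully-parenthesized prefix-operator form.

(0 | a)   [cost 5]

1. [or_idem →] (a | a)  →  a;  E = ((0 | (a ^ 0)) ^ 0)
2. [xor_false →] ((0 | (a ^ 0)) ^ 0)  →  (0 | (a ^ 0))
3. [xor_false →] (a ^ 0)  →  a;  cost 5 ≤ 5, done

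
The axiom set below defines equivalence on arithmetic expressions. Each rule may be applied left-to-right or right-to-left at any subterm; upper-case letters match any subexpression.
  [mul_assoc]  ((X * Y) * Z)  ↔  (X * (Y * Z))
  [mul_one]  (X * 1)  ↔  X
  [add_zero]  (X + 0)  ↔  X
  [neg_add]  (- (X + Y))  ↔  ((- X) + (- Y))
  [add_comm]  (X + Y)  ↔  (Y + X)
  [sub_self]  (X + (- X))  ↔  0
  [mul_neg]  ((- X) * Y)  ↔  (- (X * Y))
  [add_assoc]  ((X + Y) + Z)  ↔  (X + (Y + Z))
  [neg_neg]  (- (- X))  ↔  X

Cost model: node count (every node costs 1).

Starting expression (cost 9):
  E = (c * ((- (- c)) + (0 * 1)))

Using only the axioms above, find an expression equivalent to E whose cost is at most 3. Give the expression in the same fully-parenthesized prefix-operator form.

1. [mul_one →] (0 * 1)  →  0;  E = (c * ((- (- c)) + 0))
2. [add_zero →] ((- (- c)) + 0)  →  (- (- c));  E = (c * (- (- c)))
3. [neg_neg →] (- (- c))  →  c;  cost 3 ≤ 3, done

(c * c)   [cost 3]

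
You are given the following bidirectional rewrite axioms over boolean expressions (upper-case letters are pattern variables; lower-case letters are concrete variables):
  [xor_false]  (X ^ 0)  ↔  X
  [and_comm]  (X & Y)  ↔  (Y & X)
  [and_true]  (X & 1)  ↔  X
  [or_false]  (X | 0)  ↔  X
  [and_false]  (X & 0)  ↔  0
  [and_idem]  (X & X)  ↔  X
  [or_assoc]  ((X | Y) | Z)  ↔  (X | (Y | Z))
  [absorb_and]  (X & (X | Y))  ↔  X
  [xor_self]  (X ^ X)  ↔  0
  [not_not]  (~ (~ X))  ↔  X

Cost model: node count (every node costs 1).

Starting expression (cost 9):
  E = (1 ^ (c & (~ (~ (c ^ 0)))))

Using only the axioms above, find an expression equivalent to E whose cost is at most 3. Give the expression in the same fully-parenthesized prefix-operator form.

step 1: xor_false (→) rewrites (c ^ 0) into c, now (1 ^ (c & (~ (~ c))))
step 2: not_not (→) rewrites (~ (~ c)) into c, now (1 ^ (c & c))
step 3: and_idem (→) rewrites (c & c) into c, reaching cost 3 (bound 3)

(1 ^ c)   [cost 3]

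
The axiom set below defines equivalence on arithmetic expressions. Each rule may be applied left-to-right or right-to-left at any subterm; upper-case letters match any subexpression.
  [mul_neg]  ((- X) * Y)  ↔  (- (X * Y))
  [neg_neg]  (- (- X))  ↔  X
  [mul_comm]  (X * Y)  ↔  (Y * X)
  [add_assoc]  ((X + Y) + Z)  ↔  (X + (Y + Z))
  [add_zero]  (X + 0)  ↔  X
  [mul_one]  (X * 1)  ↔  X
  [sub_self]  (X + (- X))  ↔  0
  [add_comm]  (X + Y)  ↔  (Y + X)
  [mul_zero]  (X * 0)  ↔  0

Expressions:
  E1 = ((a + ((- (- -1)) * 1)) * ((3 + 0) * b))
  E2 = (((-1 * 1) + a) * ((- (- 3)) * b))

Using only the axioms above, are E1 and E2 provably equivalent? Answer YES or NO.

YES

step 1: add_zero (→) rewrites (3 + 0) into 3, now ((a + ((- (- -1)) * 1)) * (3 * b))
step 2: neg_neg (→) rewrites (- (- -1)) into -1, now ((a + (-1 * 1)) * (3 * b))
step 3: add_comm (→) rewrites (a + (-1 * 1)) into ((-1 * 1) + a), now (((-1 * 1) + a) * (3 * b))
step 4: neg_neg (←) rewrites 3 into (- (- 3)), which is E2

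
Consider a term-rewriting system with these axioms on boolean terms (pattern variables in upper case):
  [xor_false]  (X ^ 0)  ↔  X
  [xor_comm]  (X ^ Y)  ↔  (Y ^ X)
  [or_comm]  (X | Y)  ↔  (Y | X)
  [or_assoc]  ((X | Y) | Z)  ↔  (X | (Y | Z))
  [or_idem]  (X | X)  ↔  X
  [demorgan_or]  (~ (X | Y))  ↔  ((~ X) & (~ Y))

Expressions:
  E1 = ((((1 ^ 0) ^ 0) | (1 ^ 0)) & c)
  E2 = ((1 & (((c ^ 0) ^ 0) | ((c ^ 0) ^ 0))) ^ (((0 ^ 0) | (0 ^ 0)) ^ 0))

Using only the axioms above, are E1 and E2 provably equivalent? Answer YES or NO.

YES

step 1: xor_false (→) rewrites ((1 ^ 0) ^ 0) into (1 ^ 0), now (((1 ^ 0) | (1 ^ 0)) & c)
step 2: or_idem (→) rewrites ((1 ^ 0) | (1 ^ 0)) into (1 ^ 0), now ((1 ^ 0) & c)
step 3: xor_false (→) rewrites (1 ^ 0) into 1, now (1 & c)
step 4: xor_false (←) rewrites (1 & c) into ((1 & c) ^ 0)
step 5: xor_false (←) rewrites 0 into (0 ^ 0), now ((1 & c) ^ (0 ^ 0))
step 6: xor_false (←) rewrites 0 into (0 ^ 0), now ((1 & c) ^ ((0 ^ 0) ^ 0))
step 7: xor_false (←) rewrites c into (c ^ 0), now ((1 & (c ^ 0)) ^ ((0 ^ 0) ^ 0))
step 8: or_idem (←) rewrites (0 ^ 0) into ((0 ^ 0) | (0 ^ 0)), now ((1 & (c ^ 0)) ^ (((0 ^ 0) | (0 ^ 0)) ^ 0))
step 9: xor_false (←) rewrites c into (c ^ 0), now ((1 & ((c ^ 0) ^ 0)) ^ (((0 ^ 0) | (0 ^ 0)) ^ 0))
step 10: or_idem (←) rewrites ((c ^ 0) ^ 0) into (((c ^ 0) ^ 0) | ((c ^ 0) ^ 0)), which is E2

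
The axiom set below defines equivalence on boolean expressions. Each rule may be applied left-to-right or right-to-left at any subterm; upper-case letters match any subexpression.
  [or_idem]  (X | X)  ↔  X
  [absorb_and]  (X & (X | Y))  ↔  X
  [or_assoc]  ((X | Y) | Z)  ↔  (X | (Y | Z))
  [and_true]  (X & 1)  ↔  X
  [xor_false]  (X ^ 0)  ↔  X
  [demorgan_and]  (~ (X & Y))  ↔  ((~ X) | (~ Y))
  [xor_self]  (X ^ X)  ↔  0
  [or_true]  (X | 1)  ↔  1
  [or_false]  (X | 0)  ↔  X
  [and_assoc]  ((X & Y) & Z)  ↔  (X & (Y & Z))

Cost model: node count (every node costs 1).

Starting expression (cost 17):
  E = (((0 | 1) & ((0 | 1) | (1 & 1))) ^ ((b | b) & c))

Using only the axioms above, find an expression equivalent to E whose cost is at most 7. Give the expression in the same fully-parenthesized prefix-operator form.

step 1: and_true (→) rewrites (1 & 1) into 1, now (((0 | 1) & ((0 | 1) | 1)) ^ ((b | b) & c))
step 2: absorb_and (→) rewrites ((0 | 1) & ((0 | 1) | 1)) into (0 | 1), now ((0 | 1) ^ ((b | b) & c))
step 3: or_idem (→) rewrites (b | b) into b, reaching cost 7 (bound 7)

((0 | 1) ^ (b & c))   [cost 7]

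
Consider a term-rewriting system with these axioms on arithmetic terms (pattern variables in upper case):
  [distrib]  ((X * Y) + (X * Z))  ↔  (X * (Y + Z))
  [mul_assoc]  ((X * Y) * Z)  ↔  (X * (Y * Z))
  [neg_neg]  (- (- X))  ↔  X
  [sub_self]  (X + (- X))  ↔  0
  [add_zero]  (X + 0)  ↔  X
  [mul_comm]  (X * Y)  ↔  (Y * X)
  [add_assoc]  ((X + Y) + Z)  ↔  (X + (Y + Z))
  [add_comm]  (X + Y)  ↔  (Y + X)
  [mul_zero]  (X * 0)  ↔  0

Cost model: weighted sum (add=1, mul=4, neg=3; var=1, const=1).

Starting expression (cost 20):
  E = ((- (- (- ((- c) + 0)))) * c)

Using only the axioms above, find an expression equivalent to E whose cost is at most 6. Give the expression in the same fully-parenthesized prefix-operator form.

(c * c)   [cost 6]

1. [add_zero →] ((- c) + 0)  →  (- c);  E = ((- (- (- (- c)))) * c)
2. [neg_neg →] (- (- c))  →  c;  E = ((- (- c)) * c)
3. [neg_neg →] (- (- c))  →  c;  cost 6 ≤ 6, done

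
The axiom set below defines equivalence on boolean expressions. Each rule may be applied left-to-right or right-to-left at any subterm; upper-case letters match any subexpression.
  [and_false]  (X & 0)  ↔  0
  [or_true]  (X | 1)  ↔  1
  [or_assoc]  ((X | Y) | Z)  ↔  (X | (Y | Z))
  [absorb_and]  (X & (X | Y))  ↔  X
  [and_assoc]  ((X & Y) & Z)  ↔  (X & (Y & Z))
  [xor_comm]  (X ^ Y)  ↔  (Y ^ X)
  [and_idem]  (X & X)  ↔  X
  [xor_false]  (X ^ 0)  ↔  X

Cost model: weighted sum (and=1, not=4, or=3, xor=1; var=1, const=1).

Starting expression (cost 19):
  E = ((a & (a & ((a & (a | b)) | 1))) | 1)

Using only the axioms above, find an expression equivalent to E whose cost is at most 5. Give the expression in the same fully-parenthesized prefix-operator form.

(a | 1)   [cost 5]

1. [absorb_and →] (a & (a | b))  →  a;  E = ((a & (a & (a | 1))) | 1)
2. [absorb_and →] (a & (a | 1))  →  a;  E = ((a & a) | 1)
3. [and_idem →] (a & a)  →  a;  cost 5 ≤ 5, done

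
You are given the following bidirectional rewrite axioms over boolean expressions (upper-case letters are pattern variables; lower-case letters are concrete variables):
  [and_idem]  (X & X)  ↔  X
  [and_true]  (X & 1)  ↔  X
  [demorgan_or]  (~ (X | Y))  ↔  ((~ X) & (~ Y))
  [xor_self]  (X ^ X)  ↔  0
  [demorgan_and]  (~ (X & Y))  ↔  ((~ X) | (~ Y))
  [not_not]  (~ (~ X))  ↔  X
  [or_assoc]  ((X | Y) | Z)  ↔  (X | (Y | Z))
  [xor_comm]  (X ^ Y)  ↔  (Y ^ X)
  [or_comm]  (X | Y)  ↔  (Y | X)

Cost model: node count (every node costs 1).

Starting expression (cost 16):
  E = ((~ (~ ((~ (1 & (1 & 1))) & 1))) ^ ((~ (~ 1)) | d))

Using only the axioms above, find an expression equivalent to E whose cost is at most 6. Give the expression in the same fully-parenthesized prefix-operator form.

((~ 1) ^ (1 | d))   [cost 6]

(1) (~ (~ ((~ (1 & (1 & 1))) & 1)))  =[not_not →]=  ((~ (1 & (1 & 1))) & 1)    ⊢ (((~ (1 & (1 & 1))) & 1) ^ ((~ (~ 1)) | d))
(2) (~ (~ 1))  =[not_not →]=  1    ⊢ (((~ (1 & (1 & 1))) & 1) ^ (1 | d))
(3) (1 & 1)  =[and_idem →]=  1    ⊢ (((~ (1 & 1)) & 1) ^ (1 | d))
(4) ((~ (1 & 1)) & 1)  =[and_true →]=  (~ (1 & 1))    ⊢ ((~ (1 & 1)) ^ (1 | d))
(5) (1 & 1)  =[and_idem →]=  1    ⊢ cost 6, within 6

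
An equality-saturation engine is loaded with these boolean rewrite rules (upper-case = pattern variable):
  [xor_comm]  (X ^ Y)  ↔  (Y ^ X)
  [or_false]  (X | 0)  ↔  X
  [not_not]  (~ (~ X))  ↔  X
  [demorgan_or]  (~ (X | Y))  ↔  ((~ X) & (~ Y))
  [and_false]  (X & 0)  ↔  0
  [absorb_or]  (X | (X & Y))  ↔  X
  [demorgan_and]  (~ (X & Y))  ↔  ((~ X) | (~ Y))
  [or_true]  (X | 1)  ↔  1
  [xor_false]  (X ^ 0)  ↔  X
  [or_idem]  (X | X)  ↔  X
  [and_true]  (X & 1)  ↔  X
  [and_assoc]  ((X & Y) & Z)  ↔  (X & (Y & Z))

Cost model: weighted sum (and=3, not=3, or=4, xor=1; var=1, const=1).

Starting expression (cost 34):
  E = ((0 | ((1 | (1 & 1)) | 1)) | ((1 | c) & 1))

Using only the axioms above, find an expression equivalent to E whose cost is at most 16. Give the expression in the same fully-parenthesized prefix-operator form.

(1) (1 | (1 & 1))  =[absorb_or →]=  1    ⊢ ((0 | (1 | 1)) | ((1 | c) & 1))
(2) (1 | 1)  =[or_true →]=  1    ⊢ ((0 | 1) | ((1 | c) & 1))
(3) ((1 | c) & 1)  =[and_true →]=  (1 | c)    ⊢ cost 16, within 16

((0 | 1) | (1 | c))   [cost 16]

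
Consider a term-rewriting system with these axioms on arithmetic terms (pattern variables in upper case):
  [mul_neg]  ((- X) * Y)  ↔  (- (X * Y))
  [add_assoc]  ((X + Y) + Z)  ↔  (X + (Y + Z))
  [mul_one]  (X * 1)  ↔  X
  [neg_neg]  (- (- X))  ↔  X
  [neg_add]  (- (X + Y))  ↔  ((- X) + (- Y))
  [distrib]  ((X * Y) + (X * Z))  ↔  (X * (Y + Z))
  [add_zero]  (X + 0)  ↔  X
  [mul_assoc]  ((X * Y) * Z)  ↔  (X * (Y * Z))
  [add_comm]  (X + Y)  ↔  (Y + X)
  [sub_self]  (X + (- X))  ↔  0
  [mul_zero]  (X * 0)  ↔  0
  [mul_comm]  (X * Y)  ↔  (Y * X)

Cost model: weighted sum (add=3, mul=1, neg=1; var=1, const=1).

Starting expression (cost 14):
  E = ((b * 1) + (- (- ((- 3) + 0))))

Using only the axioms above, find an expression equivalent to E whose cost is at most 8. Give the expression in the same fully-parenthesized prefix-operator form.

1. [add_zero →] ((- 3) + 0)  →  (- 3);  E = ((b * 1) + (- (- (- 3))))
2. [add_comm →] ((b * 1) + (- (- (- 3))))  →  ((- (- (- 3))) + (b * 1))
3. [neg_neg →] (- (- (- 3)))  →  (- 3);  cost 8 ≤ 8, done

((- 3) + (b * 1))   [cost 8]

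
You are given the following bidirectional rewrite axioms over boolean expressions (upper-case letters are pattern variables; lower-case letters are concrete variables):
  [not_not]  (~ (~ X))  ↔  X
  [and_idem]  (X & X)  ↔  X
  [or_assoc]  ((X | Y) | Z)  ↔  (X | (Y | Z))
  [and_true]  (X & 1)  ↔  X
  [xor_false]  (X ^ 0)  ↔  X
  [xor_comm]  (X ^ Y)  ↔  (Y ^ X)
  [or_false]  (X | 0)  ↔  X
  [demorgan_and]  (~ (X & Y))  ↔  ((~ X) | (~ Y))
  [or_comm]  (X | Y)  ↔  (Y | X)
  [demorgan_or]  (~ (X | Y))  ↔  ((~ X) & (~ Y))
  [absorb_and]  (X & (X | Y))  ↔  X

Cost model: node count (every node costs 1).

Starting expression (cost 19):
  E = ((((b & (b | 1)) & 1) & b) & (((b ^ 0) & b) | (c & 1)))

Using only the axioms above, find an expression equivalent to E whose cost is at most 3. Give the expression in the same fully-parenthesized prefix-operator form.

(1) ((b & (b | 1)) & 1)  =[and_true →]=  (b & (b | 1))    ⊢ (((b & (b | 1)) & b) & (((b ^ 0) & b) | (c & 1)))
(2) (b ^ 0)  =[xor_false →]=  b    ⊢ (((b & (b | 1)) & b) & ((b & b) | (c & 1)))
(3) (b & (b | 1))  =[absorb_and →]=  b    ⊢ ((b & b) & ((b & b) | (c & 1)))
(4) (c & 1)  =[and_true →]=  c    ⊢ ((b & b) & ((b & b) | c))
(5) ((b & b) & ((b & b) | c))  =[absorb_and →]=  (b & b)    ⊢ cost 3, within 3

(b & b)   [cost 3]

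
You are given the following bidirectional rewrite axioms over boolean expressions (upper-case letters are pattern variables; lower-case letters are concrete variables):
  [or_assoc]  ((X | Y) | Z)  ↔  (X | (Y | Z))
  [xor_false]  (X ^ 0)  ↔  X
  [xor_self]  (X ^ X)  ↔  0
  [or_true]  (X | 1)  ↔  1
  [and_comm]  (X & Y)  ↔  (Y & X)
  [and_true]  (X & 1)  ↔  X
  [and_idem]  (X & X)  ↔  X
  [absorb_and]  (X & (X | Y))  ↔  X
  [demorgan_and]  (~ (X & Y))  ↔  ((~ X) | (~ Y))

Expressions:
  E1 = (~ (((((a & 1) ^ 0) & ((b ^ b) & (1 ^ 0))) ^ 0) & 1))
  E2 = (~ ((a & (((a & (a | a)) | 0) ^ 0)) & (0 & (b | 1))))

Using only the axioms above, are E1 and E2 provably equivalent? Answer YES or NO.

YES

(1) (((((a & 1) ^ 0) & ((b ^ b) & (1 ^ 0))) ^ 0) & 1)  =[and_true →]=  ((((a & 1) ^ 0) & ((b ^ b) & (1 ^ 0))) ^ 0)    ⊢ (~ ((((a & 1) ^ 0) & ((b ^ b) & (1 ^ 0))) ^ 0))
(2) ((((a & 1) ^ 0) & ((b ^ b) & (1 ^ 0))) ^ 0)  =[xor_false →]=  (((a & 1) ^ 0) & ((b ^ b) & (1 ^ 0)))    ⊢ (~ (((a & 1) ^ 0) & ((b ^ b) & (1 ^ 0))))
(3) (b ^ b)  =[xor_self →]=  0    ⊢ (~ (((a & 1) ^ 0) & (0 & (1 ^ 0))))
(4) (a & 1)  =[and_true →]=  a    ⊢ (~ ((a ^ 0) & (0 & (1 ^ 0))))
(5) (1 ^ 0)  =[xor_false →]=  1    ⊢ (~ ((a ^ 0) & (0 & 1)))
(6) (0 & 1)  =[and_true →]=  0    ⊢ (~ ((a ^ 0) & 0))
(7) (a ^ 0)  =[xor_false →]=  a    ⊢ (~ (a & 0))
(8) 0  =[and_true ←]=  (0 & 1)    ⊢ (~ (a & (0 & 1)))
(9) a  =[absorb_and ←]=  (a & (a | 0))    ⊢ (~ ((a & (a | 0)) & (0 & 1)))
(10) (a | 0)  =[xor_false ←]=  ((a | 0) ^ 0)    ⊢ (~ ((a & ((a | 0) ^ 0)) & (0 & 1)))
(11) 1  =[or_true ←]=  (b | 1)    ⊢ (~ ((a & ((a | 0) ^ 0)) & (0 & (b | 1))))
(12) a  =[absorb_and ←]=  (a & (a | a))    ⊢ E2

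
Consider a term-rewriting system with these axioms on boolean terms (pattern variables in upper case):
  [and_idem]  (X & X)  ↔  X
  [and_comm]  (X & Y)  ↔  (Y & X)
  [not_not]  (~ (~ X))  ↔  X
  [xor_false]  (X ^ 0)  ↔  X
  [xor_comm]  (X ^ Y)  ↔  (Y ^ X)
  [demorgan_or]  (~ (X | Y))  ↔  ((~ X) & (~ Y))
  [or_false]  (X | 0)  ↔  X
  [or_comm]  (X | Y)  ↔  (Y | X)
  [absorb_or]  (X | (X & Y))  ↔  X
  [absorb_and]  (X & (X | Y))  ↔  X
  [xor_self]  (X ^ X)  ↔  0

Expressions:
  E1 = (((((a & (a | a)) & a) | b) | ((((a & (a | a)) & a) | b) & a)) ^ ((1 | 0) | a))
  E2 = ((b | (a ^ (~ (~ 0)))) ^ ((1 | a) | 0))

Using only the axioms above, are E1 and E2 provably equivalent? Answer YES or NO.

1. [absorb_or →] ((((a & (a | a)) & a) | b) | ((((a & (a | a)) & a) | b) & a))  →  (((a & (a | a)) & a) | b);  E1 = ((((a & (a | a)) & a) | b) ^ ((1 | 0) | a))
2. [or_false →] (1 | 0)  →  1;  E1 = ((((a & (a | a)) & a) | b) ^ (1 | a))
3. [absorb_and →] (a & (a | a))  →  a;  E1 = (((a & a) | b) ^ (1 | a))
4. [and_idem →] (a & a)  →  a;  E1 = ((a | b) ^ (1 | a))
5. [or_comm →] (a | b)  →  (b | a);  E1 = ((b | a) ^ (1 | a))
6. [xor_false ←] a  →  (a ^ 0);  E1 = ((b | (a ^ 0)) ^ (1 | a))
7. [or_false ←] (1 | a)  →  ((1 | a) | 0);  E1 = ((b | (a ^ 0)) ^ ((1 | a) | 0))
8. [not_not ←] 0  →  (~ (~ 0));  this is E2

YES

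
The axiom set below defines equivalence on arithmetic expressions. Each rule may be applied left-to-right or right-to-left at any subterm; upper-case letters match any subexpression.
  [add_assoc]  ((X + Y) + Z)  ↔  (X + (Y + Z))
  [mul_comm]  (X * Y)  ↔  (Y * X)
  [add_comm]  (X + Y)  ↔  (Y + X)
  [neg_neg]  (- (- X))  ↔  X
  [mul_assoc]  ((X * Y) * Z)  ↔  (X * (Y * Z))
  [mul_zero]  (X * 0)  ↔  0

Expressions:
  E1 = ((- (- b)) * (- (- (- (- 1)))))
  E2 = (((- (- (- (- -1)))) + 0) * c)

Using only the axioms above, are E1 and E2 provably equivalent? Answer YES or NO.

Every axiom is a valid identity, so a rewrite proof would force E1 and E2 to agree under every assignment.
At b=0, c=1: E1 = 0 but E2 = -1; they differ, so no derivation exists.

NO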